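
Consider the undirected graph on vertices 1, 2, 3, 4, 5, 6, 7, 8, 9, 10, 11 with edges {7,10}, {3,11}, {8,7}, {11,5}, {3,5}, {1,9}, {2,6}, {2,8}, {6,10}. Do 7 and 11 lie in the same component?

The component containing 7 is {2, 6, 7, 8, 10}, and 11 is not in it.

No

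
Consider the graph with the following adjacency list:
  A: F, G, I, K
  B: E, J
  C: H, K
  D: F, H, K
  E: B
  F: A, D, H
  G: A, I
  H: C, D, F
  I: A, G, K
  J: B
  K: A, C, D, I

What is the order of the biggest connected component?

Starting from B we can reach B, E, J. That is one component of size 3.
Starting from A we can reach A, C, D, F, G, H, I, K. That is one component of size 8.
The largest has 8 vertices.

8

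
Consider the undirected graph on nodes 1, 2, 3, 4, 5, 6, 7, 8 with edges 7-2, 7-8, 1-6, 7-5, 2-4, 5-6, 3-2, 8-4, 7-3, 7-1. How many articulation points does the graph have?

1

Removing 7 increases the component count from 1 to 2, so 7 is a cut vertex.
By contrast removing 1 leaves 1 component; it is not a cut vertex. No other vertex is a cut vertex either.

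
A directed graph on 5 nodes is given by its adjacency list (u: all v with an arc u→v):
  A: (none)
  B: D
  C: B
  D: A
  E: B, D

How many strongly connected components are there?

{A} is an SCC by itself.
{D} is an SCC by itself.
{E} is an SCC by itself.
{B} is an SCC by itself.
{C} is an SCC by itself.
That gives 5 strongly connected components.

5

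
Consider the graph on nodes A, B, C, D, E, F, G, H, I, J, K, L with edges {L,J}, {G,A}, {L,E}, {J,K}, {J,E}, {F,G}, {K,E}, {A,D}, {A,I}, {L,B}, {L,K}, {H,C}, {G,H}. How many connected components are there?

Starting from B we can reach B, E, J, K, L. That is one component of size 5.
Starting from A we can reach A, C, D, F, G, H, I. That is one component of size 7.
Total: 2 components.

2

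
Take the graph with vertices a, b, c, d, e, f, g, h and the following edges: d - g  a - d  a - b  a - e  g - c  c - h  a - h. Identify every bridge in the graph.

The edges on the cycle a-d-g-c-h-a are not bridges since each lies on that cycle.
But removing a - b disconnects a from b; removing a - e disconnects a from e — these are bridges.

a-b, a-e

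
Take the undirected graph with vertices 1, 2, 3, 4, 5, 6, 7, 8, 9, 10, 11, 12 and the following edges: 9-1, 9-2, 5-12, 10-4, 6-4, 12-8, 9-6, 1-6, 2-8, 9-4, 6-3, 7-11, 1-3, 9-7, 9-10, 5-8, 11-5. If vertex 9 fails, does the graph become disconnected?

Yes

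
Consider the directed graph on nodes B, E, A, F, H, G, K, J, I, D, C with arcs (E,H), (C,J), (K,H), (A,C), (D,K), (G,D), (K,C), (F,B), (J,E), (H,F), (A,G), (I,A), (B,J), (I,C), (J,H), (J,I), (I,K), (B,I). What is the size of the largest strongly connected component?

{A, B, C, D, E, F, G, H, I, J, K} are all mutually reachable — one SCC of size 11.
The largest has 11 vertices.

11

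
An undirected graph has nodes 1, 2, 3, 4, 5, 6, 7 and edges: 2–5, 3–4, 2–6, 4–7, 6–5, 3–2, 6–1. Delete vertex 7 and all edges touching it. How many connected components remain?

1

With 7 gone, the remaining components are: {1, 2, 3, 4, 5, 6}.
That is 1 component.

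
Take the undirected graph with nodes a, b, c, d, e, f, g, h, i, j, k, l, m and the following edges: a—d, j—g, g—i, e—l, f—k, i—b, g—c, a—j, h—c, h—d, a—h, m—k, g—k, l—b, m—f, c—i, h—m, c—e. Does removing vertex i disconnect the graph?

Deleting i leaves 1 component (was 1) (its neighbors b, c, g remain connected to each other), so i is not a cut vertex.

No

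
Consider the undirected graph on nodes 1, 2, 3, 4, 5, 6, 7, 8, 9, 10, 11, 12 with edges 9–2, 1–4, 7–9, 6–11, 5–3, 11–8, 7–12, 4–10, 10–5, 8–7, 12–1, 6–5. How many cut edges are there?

3

The edges on the cycle 6-11-8-7-12-1-4-10-5-6 are not bridges since each lies on that cycle.
But removing 5–3 disconnects 5 from 3; removing 9–2 disconnects 9 from 2; removing 9–7 disconnects 9 from 7 — these are bridges.
That makes 3 bridges.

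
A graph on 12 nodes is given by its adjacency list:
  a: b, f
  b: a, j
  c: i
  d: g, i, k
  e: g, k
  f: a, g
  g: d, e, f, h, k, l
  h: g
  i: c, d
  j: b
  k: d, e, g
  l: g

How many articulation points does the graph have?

Removing a increases the component count from 1 to 2, so a is a cut vertex.
Removing b increases the component count from 1 to 2, so b is a cut vertex.
Removing d increases the component count from 1 to 2, so d is a cut vertex.
Likewise f, g, i are cut vertices.
By contrast removing l leaves 1 component; it is not a cut vertex. No other vertex is a cut vertex either.

6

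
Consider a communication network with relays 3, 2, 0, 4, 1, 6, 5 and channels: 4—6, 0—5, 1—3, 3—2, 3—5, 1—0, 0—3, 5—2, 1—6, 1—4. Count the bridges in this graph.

0

The edges on the cycle 1-4-6-1 are not bridges since each lies on that cycle.
Every edge lies on some cycle, so there are no bridges.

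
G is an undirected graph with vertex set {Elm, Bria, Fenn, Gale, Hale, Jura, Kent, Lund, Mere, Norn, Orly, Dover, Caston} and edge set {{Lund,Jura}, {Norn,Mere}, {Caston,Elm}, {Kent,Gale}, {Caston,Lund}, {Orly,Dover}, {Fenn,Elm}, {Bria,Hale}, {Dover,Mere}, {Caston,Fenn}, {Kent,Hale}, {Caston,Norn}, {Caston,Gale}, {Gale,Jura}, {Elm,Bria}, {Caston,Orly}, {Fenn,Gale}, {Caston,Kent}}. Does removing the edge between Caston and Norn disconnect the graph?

After removing Caston - Norn, the path Caston-Orly-Dover-Mere-Norn still connects them, so the edge is not a bridge.

No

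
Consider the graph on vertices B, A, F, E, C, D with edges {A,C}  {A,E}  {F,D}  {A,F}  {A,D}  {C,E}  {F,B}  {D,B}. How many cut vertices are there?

1

Removing A increases the component count from 1 to 2, so A is a cut vertex.
By contrast removing D leaves 1 component; it is not a cut vertex. No other vertex is a cut vertex either.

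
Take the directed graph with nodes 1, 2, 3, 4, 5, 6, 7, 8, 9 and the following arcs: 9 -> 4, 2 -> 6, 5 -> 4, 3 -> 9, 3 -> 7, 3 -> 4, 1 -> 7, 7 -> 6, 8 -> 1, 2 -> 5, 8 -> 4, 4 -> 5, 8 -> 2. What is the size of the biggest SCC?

{4, 5} are all mutually reachable — one SCC of size 2.
{8} is an SCC by itself.
{2} is an SCC by itself.
{7} is an SCC by itself.
{3} is an SCC by itself.
(and 3 more singleton SCCs)
The largest has 2 vertices.

2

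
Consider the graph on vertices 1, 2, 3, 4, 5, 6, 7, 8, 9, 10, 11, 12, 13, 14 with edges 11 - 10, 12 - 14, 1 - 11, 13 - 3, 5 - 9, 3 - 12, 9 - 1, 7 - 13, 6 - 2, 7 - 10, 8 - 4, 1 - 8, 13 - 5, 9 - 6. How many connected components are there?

1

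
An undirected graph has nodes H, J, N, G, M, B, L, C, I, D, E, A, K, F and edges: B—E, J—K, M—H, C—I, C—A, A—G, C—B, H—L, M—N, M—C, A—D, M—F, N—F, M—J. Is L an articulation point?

No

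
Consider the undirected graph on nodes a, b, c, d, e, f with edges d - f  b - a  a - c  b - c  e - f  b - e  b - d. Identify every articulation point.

b

Removing b increases the component count from 1 to 2, so b is a cut vertex.
By contrast removing a leaves 1 component; it is not a cut vertex. No other vertex is a cut vertex either.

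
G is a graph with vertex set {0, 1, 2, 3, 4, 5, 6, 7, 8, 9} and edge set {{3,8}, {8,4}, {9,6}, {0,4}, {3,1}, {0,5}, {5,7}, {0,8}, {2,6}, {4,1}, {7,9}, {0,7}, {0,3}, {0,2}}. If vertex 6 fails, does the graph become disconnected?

Deleting 6 leaves 1 component (was 1) (its neighbors 2, 9 remain connected to each other), so 6 is not a cut vertex.

No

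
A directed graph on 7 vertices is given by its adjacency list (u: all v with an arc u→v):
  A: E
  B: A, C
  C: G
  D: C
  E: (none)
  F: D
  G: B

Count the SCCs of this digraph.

{B, C, G} are all mutually reachable — one SCC of size 3.
{D} is an SCC by itself.
{A} is an SCC by itself.
{E} is an SCC by itself.
{F} is an SCC by itself.
That gives 5 strongly connected components.

5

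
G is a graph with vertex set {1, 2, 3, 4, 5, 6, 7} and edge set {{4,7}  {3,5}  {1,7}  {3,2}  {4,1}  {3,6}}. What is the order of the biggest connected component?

4

Starting from 1 we can reach 1, 4, 7. That is one component of size 3.
Starting from 2 we can reach 2, 3, 5, 6. That is one component of size 4.
The largest has 4 vertices.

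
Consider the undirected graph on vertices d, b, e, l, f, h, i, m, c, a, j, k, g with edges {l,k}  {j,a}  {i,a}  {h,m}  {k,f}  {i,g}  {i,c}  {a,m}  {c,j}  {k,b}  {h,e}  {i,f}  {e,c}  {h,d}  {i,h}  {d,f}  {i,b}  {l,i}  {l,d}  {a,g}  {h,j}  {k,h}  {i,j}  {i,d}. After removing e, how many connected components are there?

With e gone, the remaining components are: {a, b, c, d, f, g, h, i, j, k, l, m}.
That is 1 component.

1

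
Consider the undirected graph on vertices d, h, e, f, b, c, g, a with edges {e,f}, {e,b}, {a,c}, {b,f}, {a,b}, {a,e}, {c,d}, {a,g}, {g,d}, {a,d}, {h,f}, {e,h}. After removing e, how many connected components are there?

With e gone, the remaining components are: {a, b, c, d, f, g, h}.
That is 1 component.

1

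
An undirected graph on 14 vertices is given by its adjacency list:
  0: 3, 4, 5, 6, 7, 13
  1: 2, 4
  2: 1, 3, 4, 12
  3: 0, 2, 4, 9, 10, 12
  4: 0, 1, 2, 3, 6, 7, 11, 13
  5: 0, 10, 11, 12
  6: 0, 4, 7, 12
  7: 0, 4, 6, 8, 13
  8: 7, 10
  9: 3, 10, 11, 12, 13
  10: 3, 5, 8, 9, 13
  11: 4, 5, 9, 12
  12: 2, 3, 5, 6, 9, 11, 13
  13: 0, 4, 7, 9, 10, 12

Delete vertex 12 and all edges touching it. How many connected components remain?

1

With 12 gone, the remaining components are: {0, 1, 2, 3, 4, 5, 6, 7, 8, 9, 10, 11, 13}.
That is 1 component.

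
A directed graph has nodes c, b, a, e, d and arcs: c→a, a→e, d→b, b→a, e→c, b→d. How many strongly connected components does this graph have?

2

{a, c, e} are all mutually reachable — one SCC of size 3.
{b, d} are all mutually reachable — one SCC of size 2.
That gives 2 strongly connected components.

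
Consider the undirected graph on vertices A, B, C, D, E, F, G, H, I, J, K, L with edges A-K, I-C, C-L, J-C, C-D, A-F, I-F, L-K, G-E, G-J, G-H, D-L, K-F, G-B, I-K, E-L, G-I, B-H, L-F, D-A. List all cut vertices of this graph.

G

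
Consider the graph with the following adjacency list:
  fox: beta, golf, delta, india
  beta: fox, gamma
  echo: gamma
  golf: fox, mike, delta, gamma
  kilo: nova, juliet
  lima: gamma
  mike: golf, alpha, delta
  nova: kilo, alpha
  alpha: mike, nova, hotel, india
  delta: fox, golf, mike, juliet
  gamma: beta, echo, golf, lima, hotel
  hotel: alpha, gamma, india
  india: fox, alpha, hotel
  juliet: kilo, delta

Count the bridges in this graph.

2

The edges on the cycle hotel-gamma-golf-delta-juliet-kilo-nova-alpha-india-hotel are not bridges since each lies on that cycle.
But removing lima-gamma disconnects lima from gamma; removing echo-gamma disconnects echo from gamma — these are bridges.
That makes 2 bridges.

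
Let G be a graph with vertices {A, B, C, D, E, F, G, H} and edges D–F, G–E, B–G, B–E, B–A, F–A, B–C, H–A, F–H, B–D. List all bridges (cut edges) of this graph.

B-C

The edges on the cycle F-H-A-F are not bridges since each lies on that cycle.
But removing C–B disconnects C from B — this is a bridge.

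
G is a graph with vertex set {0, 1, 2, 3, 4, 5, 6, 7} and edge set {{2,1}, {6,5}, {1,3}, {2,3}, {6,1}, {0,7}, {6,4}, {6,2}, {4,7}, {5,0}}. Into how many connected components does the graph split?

Starting from 0 we can reach 0, 1, 2, 3, 4, 5, 6, 7. That is one component of size 8.
Total: 1 component.

1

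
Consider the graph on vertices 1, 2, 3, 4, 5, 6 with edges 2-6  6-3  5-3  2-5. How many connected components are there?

1 is isolated — a component by itself.
4 is isolated — a component by itself.
Starting from 2 we can reach 2, 3, 5, 6. That is one component of size 4.
Total: 3 components.

3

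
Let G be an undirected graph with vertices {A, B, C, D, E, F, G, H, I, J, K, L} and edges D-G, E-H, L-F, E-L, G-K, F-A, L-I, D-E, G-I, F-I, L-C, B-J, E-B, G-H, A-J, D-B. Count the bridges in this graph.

2

The edges on the cycle E-L-F-A-J-B-E are not bridges since each lies on that cycle.
But removing G-K disconnects G from K; removing L-C disconnects L from C — these are bridges.
That makes 2 bridges.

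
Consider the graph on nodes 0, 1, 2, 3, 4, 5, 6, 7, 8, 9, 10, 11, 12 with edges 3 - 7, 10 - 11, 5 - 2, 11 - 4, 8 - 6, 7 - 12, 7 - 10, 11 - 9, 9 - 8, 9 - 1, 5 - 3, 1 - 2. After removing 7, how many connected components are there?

3

With 7 gone, the remaining components are: {0}; {12}; {1, 2, 3, 4, 5, 6, 8, 9, 10, 11}.
That is 3 components.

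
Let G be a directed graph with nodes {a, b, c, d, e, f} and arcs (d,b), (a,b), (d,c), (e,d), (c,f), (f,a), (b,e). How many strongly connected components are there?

{a, b, c, d, e, f} are all mutually reachable — one SCC of size 6.
That gives 1 strongly connected component.

1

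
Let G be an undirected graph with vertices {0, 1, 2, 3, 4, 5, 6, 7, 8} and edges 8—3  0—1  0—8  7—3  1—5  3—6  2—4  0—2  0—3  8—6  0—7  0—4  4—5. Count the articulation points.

1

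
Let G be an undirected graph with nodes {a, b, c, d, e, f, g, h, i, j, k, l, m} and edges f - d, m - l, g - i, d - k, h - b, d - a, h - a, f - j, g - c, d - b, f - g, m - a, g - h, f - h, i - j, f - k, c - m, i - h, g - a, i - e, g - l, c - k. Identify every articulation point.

Removing i increases the component count from 1 to 2, so i is a cut vertex.
By contrast removing h leaves 1 component; it is not a cut vertex. No other vertex is a cut vertex either.

i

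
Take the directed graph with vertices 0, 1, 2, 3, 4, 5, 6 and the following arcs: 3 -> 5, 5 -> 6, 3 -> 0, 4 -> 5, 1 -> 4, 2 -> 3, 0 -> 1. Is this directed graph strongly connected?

No

There is no directed path from 0 to 2, so the graph is not strongly connected.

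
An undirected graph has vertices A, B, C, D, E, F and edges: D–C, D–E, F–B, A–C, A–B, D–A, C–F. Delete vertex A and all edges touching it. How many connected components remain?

With A gone, the remaining components are: {B, C, D, E, F}.
That is 1 component.

1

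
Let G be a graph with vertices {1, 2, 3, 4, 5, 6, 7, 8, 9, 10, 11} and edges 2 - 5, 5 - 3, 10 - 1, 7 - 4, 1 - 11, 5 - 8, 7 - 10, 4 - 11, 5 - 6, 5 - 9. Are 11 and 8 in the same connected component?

No

The component containing 11 is {1, 4, 7, 10, 11}, and 8 is not in it.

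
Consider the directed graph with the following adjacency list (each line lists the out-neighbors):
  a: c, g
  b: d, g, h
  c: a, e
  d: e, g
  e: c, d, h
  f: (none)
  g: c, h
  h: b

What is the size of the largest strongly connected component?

7

{a, b, c, d, e, g, h} are all mutually reachable — one SCC of size 7.
{f} is an SCC by itself.
The largest has 7 vertices.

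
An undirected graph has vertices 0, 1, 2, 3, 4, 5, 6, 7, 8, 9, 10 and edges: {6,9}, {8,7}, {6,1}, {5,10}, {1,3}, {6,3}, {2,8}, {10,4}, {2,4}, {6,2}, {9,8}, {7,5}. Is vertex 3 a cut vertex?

Deleting 3 leaves 2 components (was 2), so 3 is not a cut vertex.

No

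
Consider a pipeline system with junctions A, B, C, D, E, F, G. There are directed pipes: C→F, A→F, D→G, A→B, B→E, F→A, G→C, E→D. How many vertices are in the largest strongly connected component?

{A, B, C, D, E, F, G} are all mutually reachable — one SCC of size 7.
The largest has 7 vertices.

7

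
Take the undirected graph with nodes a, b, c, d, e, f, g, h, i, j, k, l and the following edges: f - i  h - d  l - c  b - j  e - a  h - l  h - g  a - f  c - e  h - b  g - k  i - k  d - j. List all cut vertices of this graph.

h

Removing h increases the component count from 1 to 2, so h is a cut vertex.
By contrast removing c leaves 1 component; it is not a cut vertex. No other vertex is a cut vertex either.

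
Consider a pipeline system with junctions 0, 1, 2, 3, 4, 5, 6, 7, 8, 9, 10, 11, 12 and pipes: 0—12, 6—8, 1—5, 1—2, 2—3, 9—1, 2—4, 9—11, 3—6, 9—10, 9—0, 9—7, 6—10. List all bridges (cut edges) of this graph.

The edges on the cycle 9-1-2-3-6-10-9 are not bridges since each lies on that cycle.
But removing 1—5 disconnects 1 from 5; removing 2—4 disconnects 2 from 4; removing 9—7 disconnects 9 from 7; removing 9—11 disconnects 9 from 11 — these are bridges.
In total 7 edges are bridges.

0-12, 0-9, 1-5, 11-9, 2-4, 6-8, 7-9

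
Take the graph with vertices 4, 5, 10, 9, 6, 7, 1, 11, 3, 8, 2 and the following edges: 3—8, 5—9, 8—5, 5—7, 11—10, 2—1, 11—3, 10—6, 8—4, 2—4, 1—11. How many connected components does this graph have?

1

Starting from 1 we can reach 1, 2, 3, 4, 5, 6, 7, 8, 9, 10, 11. That is one component of size 11.
Total: 1 component.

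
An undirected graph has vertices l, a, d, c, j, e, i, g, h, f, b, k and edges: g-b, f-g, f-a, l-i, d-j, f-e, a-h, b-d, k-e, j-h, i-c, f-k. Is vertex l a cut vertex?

Deleting l leaves 2 components (was 2), so l is not a cut vertex.

No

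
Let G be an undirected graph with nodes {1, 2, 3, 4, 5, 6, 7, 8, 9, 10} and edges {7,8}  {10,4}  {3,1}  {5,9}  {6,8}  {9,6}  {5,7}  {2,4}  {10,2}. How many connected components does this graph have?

3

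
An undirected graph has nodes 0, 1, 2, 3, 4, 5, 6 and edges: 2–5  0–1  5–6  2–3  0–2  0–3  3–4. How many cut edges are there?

The edges on the cycle 0-2-3-0 are not bridges since each lies on that cycle.
But removing 3–4 disconnects 3 from 4; removing 2–5 disconnects 2 from 5; removing 0–1 disconnects 0 from 1; removing 5–6 disconnects 5 from 6 — these are bridges.
That makes 4 bridges.

4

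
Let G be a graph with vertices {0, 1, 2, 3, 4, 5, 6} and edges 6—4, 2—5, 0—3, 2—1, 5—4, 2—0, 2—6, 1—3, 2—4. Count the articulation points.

1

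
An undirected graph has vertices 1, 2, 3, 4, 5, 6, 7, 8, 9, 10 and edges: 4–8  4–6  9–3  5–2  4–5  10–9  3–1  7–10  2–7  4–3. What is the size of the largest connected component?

10

Starting from 1 we can reach 1, 2, 3, 4, 5, 6, 7, 8, 9, 10. That is one component of size 10.
The largest has 10 vertices.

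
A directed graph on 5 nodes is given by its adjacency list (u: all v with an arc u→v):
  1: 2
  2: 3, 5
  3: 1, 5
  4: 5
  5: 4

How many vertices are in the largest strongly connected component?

3

{1, 2, 3} are all mutually reachable — one SCC of size 3.
{4, 5} are all mutually reachable — one SCC of size 2.
The largest has 3 vertices.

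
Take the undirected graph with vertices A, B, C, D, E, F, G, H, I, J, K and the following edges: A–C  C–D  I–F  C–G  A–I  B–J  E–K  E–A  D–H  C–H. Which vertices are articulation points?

A, C, E, I

Removing A increases the component count from 2 to 4, so A is a cut vertex.
Removing C increases the component count from 2 to 4, so C is a cut vertex.
Removing E increases the component count from 2 to 3, so E is a cut vertex.
Likewise I is a cut vertex.
By contrast removing B leaves 2 components; it is not a cut vertex. No other vertex is a cut vertex either.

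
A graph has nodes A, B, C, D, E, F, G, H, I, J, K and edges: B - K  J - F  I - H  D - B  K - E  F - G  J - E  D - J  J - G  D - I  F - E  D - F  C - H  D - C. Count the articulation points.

Removing D increases the component count from 2 to 3, so D is a cut vertex.
By contrast removing C leaves 2 components; it is not a cut vertex. No other vertex is a cut vertex either.

1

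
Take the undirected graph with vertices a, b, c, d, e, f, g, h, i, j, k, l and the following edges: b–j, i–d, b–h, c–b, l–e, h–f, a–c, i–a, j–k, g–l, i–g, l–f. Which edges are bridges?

The edges on the cycle i-g-l-f-h-b-c-a-i are not bridges since each lies on that cycle.
But removing i–d disconnects i from d; removing e–l disconnects e from l; removing b–j disconnects b from j; removing k–j disconnects k from j — these are bridges.

b-j, d-i, e-l, j-k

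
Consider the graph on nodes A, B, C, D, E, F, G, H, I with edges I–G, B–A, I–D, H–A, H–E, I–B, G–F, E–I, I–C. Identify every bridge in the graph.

The edges on the cycle H-E-I-B-A-H are not bridges since each lies on that cycle.
But removing F–G disconnects F from G; removing I–C disconnects I from C; removing I–G disconnects I from G; removing I–D disconnects I from D — these are bridges.

C-I, D-I, F-G, G-I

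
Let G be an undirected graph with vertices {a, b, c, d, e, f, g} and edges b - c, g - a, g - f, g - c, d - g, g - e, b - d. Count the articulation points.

Removing g increases the component count from 1 to 4, so g is a cut vertex.
By contrast removing c leaves 1 component; it is not a cut vertex. No other vertex is a cut vertex either.

1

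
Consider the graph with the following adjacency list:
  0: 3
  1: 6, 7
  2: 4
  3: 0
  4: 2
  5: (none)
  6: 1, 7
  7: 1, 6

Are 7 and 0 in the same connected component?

The component containing 7 is {1, 6, 7}, and 0 is not in it.

No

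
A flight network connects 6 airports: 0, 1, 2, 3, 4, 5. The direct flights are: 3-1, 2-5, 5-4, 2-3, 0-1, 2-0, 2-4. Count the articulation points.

1

Removing 2 increases the component count from 1 to 2, so 2 is a cut vertex.
By contrast removing 0 leaves 1 component; it is not a cut vertex. No other vertex is a cut vertex either.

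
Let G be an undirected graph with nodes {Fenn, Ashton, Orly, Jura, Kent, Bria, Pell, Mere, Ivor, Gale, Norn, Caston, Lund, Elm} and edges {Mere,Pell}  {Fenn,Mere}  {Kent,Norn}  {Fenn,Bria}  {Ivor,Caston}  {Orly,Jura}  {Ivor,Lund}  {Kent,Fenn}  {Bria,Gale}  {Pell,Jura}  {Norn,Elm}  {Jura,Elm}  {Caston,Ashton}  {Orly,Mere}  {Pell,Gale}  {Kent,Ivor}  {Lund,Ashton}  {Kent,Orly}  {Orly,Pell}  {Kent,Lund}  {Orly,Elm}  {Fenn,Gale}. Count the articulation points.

1

Removing Kent increases the component count from 1 to 2, so Kent is a cut vertex.
By contrast removing Ivor leaves 1 component; it is not a cut vertex. No other vertex is a cut vertex either.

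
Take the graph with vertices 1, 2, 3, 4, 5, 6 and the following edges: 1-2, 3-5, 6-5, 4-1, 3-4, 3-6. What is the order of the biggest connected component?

Starting from 1 we can reach 1, 2, 3, 4, 5, 6. That is one component of size 6.
The largest has 6 vertices.

6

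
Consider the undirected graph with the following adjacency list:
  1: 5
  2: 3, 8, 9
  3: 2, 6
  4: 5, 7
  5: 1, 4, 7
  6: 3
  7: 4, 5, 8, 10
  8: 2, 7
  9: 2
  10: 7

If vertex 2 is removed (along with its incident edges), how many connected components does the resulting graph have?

With 2 gone, the remaining components are: {9}; {3, 6}; {1, 4, 5, 7, 8, 10}.
That is 3 components.

3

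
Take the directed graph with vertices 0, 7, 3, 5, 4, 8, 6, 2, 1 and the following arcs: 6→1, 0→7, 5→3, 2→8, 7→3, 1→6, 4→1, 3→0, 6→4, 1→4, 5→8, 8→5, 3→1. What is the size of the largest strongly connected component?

{1, 4, 6} are all mutually reachable — one SCC of size 3.
{0, 3, 7} are all mutually reachable — one SCC of size 3.
{5, 8} are all mutually reachable — one SCC of size 2.
{2} is an SCC by itself.
The largest has 3 vertices.

3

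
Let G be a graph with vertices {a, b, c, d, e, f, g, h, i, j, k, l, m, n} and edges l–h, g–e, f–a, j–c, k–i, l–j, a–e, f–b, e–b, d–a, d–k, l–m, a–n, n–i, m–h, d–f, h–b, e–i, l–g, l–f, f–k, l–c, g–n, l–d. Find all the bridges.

none

The edges on the cycle l-j-c-l are not bridges since each lies on that cycle.
Every edge lies on some cycle, so there are no bridges.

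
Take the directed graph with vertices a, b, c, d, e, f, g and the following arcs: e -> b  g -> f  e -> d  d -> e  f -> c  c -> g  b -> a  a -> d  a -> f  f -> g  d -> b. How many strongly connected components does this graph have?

2

{a, b, d, e} are all mutually reachable — one SCC of size 4.
{c, f, g} are all mutually reachable — one SCC of size 3.
That gives 2 strongly connected components.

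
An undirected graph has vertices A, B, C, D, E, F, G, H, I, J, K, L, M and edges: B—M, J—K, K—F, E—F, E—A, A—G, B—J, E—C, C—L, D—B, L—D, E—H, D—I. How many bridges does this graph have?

5

The edges on the cycle E-C-L-D-B-J-K-F-E are not bridges since each lies on that cycle.
But removing M—B disconnects M from B; removing A—G disconnects A from G; removing E—H disconnects E from H; removing I—D disconnects I from D — these are bridges.
In total 5 edges are bridges.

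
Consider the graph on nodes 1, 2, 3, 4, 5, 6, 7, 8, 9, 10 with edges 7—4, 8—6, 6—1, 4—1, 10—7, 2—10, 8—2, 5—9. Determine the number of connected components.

3 is isolated — a component by itself.
Starting from 5 we can reach 5, 9. That is one component of size 2.
Starting from 1 we can reach 1, 2, 4, 6, 7, 8, 10. That is one component of size 7.
Total: 3 components.

3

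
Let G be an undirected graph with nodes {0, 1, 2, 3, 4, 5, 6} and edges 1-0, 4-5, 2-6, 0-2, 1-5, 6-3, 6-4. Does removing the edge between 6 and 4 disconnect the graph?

No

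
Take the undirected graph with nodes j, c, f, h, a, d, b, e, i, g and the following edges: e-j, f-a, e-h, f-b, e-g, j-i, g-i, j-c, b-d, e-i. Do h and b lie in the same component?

The component containing h is {c, e, g, h, i, j}, and b is not in it.

No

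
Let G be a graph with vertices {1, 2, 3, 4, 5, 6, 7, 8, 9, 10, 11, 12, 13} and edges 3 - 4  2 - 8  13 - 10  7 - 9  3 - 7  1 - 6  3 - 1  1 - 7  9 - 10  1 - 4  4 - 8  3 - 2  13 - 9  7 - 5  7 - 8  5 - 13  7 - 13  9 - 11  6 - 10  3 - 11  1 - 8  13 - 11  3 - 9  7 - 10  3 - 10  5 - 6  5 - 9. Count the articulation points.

Removing 9, for instance, still leaves 2 components. No single vertex removal increases the component count — the graph has no articulation points.

0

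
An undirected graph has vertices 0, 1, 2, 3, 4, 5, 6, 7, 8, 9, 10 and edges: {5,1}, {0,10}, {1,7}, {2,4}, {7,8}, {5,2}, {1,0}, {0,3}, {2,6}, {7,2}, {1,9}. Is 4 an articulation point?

Deleting 4 leaves 1 component (was 1), so 4 is not a cut vertex.

No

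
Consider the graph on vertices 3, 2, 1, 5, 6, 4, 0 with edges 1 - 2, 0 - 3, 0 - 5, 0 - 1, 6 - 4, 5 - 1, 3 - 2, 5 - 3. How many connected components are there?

Starting from 4 we can reach 4, 6. That is one component of size 2.
Starting from 0 we can reach 0, 1, 2, 3, 5. That is one component of size 5.
Total: 2 components.

2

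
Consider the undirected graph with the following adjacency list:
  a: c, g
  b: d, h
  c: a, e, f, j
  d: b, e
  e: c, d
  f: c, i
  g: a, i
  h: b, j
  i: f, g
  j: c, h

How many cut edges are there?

0

The edges on the cycle c-a-g-i-f-c are not bridges since each lies on that cycle.
Every edge lies on some cycle, so there are no bridges.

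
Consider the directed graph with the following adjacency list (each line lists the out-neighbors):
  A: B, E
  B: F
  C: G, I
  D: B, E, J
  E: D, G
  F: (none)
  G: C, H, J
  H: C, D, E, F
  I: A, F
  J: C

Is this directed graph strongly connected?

There is no directed path from F to D, so the graph is not strongly connected.

No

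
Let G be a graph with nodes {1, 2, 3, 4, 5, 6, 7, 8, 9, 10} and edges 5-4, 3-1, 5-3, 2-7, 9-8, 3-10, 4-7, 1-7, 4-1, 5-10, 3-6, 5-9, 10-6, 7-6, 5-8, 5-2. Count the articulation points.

1

Removing 5 increases the component count from 1 to 2, so 5 is a cut vertex.
By contrast removing 2 leaves 1 component; it is not a cut vertex. No other vertex is a cut vertex either.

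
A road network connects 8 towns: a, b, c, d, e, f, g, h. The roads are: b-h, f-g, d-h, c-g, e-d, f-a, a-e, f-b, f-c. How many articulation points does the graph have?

1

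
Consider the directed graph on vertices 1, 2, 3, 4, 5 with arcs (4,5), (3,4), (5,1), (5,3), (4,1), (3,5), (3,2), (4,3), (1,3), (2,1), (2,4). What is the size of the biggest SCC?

5

{1, 2, 3, 4, 5} are all mutually reachable — one SCC of size 5.
The largest has 5 vertices.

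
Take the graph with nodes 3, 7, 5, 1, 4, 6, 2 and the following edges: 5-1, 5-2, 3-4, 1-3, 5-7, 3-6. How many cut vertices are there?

3

Removing 1 increases the component count from 1 to 2, so 1 is a cut vertex.
Removing 3 increases the component count from 1 to 3, so 3 is a cut vertex.
Removing 5 increases the component count from 1 to 3, so 5 is a cut vertex.
By contrast removing 6 leaves 1 component; it is not a cut vertex. No other vertex is a cut vertex either.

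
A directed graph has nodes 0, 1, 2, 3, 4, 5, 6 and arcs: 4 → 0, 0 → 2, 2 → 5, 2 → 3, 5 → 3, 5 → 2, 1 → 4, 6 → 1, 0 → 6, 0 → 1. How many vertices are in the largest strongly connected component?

4

{0, 1, 4, 6} are all mutually reachable — one SCC of size 4.
{2, 5} are all mutually reachable — one SCC of size 2.
{3} is an SCC by itself.
The largest has 4 vertices.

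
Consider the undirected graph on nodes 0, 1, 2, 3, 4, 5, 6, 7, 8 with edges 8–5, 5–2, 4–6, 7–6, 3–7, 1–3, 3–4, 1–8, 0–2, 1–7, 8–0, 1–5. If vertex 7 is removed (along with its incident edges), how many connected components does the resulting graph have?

1

With 7 gone, the remaining components are: {0, 1, 2, 3, 4, 5, 6, 8}.
That is 1 component.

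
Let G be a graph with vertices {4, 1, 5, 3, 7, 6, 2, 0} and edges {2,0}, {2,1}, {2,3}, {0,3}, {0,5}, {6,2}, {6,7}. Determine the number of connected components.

4 is isolated — a component by itself.
Starting from 0 we can reach 0, 1, 2, 3, 5, 6, 7. That is one component of size 7.
Total: 2 components.

2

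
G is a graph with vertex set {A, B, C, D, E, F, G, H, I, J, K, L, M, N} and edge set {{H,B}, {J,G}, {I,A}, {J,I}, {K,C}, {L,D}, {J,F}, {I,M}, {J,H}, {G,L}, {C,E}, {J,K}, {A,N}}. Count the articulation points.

8

Removing A increases the component count from 1 to 2, so A is a cut vertex.
Removing C increases the component count from 1 to 2, so C is a cut vertex.
Removing G increases the component count from 1 to 2, so G is a cut vertex.
Likewise H, I, J, K, L are cut vertices.
By contrast removing F leaves 1 component; it is not a cut vertex. No other vertex is a cut vertex either.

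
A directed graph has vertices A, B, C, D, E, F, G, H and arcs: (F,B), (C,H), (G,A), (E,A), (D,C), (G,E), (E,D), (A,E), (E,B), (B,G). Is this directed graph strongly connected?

No

There is no directed path from E to F, so the graph is not strongly connected.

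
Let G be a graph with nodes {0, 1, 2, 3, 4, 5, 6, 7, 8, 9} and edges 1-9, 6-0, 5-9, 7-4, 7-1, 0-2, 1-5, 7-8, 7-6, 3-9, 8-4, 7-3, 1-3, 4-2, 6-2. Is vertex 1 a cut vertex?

Deleting 1 leaves 1 component (was 1) (its neighbors 3, 5, 7, 9 remain connected to each other), so 1 is not a cut vertex.

No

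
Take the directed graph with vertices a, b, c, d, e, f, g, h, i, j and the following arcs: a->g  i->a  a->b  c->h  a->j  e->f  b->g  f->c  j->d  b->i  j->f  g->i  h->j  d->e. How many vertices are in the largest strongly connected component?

6

{c, d, e, f, h, j} are all mutually reachable — one SCC of size 6.
{a, b, g, i} are all mutually reachable — one SCC of size 4.
The largest has 6 vertices.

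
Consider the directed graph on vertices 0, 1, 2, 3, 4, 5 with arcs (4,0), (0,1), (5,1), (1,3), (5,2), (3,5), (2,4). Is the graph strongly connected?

Yes

From 0 we can reach every vertex (0, 1, 2, 3, 4, 5), and every vertex can reach 0 (0, 1, 2, 3, 4, 5). So the whole graph is one strongly connected component.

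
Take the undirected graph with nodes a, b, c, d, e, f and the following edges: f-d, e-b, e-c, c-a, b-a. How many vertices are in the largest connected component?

4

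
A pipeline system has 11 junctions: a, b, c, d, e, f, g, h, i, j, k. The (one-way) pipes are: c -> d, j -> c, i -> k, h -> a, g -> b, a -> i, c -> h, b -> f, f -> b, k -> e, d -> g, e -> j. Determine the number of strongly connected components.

4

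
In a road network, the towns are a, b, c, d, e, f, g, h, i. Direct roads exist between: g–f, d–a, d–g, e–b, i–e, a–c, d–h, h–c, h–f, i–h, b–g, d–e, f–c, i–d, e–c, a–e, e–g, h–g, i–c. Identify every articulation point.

none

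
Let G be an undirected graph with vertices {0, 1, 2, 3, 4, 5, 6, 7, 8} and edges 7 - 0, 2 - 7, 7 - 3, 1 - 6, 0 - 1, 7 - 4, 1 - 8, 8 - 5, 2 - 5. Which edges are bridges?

1-6, 3-7, 4-7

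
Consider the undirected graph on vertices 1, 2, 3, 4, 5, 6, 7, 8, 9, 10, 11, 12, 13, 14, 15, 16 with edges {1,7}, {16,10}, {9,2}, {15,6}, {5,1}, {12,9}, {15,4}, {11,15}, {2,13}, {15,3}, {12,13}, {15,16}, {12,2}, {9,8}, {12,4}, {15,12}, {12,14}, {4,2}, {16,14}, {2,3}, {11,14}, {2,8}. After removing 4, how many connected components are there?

With 4 gone, the remaining components are: {1, 5, 7}; {2, 3, 6, 8, 9, 10, 11, 12, 13, 14, 15, 16}.
That is 2 components.

2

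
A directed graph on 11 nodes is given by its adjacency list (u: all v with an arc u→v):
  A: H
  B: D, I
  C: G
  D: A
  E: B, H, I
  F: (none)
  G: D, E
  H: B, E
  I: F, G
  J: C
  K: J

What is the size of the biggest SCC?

7

{A, B, D, E, G, H, I} are all mutually reachable — one SCC of size 7.
{C} is an SCC by itself.
{K} is an SCC by itself.
{J} is an SCC by itself.
{F} is an SCC by itself.
The largest has 7 vertices.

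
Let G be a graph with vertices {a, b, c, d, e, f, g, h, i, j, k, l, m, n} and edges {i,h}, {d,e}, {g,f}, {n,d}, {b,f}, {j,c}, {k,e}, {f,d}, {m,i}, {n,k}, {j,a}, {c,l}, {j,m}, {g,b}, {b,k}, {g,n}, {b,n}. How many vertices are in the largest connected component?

7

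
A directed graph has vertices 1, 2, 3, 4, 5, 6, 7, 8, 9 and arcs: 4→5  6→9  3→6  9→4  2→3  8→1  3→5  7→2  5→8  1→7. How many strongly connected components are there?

{1, 2, 3, 4, 5, 6, 7, 8, 9} are all mutually reachable — one SCC of size 9.
That gives 1 strongly connected component.

1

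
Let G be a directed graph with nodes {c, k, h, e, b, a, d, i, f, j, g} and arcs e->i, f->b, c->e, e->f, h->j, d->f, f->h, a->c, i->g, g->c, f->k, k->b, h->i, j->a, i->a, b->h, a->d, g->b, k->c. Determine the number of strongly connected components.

{a, b, c, d, e, f, g, h, i, j, k} are all mutually reachable — one SCC of size 11.
That gives 1 strongly connected component.

1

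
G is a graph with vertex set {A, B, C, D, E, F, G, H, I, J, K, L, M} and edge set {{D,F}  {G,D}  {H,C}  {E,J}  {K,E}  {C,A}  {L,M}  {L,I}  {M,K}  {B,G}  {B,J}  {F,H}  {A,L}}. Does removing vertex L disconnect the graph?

Yes

Deleting L raises the number of components from 1 to 2, so L is a cut vertex.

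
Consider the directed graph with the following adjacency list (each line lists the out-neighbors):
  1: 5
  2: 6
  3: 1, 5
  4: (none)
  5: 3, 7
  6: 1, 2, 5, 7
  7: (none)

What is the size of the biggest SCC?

3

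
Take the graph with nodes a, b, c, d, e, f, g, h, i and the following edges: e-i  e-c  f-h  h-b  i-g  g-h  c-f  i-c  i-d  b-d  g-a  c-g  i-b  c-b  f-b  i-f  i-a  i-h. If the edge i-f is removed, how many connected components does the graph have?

i and f are still connected via i-c-f, so the component count stays at 1.

1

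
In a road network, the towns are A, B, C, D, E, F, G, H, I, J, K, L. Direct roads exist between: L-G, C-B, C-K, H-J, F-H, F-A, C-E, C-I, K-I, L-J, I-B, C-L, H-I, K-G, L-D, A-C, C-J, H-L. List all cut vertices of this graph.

C, L

Removing C increases the component count from 1 to 2, so C is a cut vertex.
Removing L increases the component count from 1 to 2, so L is a cut vertex.
By contrast removing J leaves 1 component; it is not a cut vertex. No other vertex is a cut vertex either.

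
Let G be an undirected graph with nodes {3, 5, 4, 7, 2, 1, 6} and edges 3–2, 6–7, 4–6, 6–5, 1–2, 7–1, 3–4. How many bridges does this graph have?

1

The edges on the cycle 3-4-6-7-1-2-3 are not bridges since each lies on that cycle.
But removing 6–5 disconnects 6 from 5 — this is a bridge.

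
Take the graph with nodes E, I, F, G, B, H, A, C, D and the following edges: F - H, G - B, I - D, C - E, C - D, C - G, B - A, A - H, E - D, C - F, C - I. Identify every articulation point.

C

Removing C increases the component count from 1 to 2, so C is a cut vertex.
By contrast removing G leaves 1 component; it is not a cut vertex. No other vertex is a cut vertex either.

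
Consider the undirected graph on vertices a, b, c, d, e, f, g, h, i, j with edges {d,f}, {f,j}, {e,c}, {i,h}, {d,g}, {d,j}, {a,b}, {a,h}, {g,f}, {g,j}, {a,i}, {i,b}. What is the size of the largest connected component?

4

Starting from c we can reach c, e. That is one component of size 2.
Starting from d we can reach d, f, g, j. That is one component of size 4.
Starting from a we can reach a, b, h, i. That is one component of size 4.
The largest has 4 vertices.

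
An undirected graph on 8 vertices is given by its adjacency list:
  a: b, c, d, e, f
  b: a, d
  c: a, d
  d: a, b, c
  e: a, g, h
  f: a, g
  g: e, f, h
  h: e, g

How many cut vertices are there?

1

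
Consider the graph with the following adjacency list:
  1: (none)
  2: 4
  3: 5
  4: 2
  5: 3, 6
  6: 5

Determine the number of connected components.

1 is isolated — a component by itself.
Starting from 2 we can reach 2, 4. That is one component of size 2.
Starting from 3 we can reach 3, 5, 6. That is one component of size 3.
Total: 3 components.

3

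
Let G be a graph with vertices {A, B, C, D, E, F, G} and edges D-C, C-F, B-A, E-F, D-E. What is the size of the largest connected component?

4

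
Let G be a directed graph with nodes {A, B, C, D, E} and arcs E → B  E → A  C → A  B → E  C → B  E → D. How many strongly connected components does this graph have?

4

{B, E} are all mutually reachable — one SCC of size 2.
{A} is an SCC by itself.
{C} is an SCC by itself.
{D} is an SCC by itself.
That gives 4 strongly connected components.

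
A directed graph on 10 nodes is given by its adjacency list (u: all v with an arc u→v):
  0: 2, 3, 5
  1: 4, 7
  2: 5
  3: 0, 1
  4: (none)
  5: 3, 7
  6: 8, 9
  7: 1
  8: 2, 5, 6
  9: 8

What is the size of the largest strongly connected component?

4

{0, 2, 3, 5} are all mutually reachable — one SCC of size 4.
{6, 8, 9} are all mutually reachable — one SCC of size 3.
{1, 7} are all mutually reachable — one SCC of size 2.
{4} is an SCC by itself.
The largest has 4 vertices.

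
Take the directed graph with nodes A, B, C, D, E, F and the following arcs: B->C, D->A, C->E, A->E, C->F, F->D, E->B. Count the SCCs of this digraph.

1

{A, B, C, D, E, F} are all mutually reachable — one SCC of size 6.
That gives 1 strongly connected component.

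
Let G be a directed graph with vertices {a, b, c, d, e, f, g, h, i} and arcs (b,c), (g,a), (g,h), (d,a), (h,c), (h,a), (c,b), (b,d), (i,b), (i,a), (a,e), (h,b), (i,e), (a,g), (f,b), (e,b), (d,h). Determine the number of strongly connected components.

{a, b, c, d, e, g, h} are all mutually reachable — one SCC of size 7.
{f} is an SCC by itself.
{i} is an SCC by itself.
That gives 3 strongly connected components.

3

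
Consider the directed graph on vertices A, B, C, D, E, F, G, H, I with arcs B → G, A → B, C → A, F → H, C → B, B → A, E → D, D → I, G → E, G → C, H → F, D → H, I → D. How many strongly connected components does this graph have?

4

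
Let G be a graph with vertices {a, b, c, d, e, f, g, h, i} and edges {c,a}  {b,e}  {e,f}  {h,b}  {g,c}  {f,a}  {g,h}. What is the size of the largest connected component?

7

i is isolated — a component by itself.
d is isolated — a component by itself.
Starting from a we can reach a, b, c, e, f, g, h. That is one component of size 7.
The largest has 7 vertices.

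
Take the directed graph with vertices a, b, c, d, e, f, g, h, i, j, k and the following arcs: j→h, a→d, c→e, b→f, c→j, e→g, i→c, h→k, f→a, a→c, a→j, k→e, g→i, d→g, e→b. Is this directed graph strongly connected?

From e we can reach every vertex (a, b, c, d, e, f, g, h, i, j, k), and every vertex can reach e (a, b, c, d, e, f, g, h, i, j, k). So the whole graph is one strongly connected component.

Yes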